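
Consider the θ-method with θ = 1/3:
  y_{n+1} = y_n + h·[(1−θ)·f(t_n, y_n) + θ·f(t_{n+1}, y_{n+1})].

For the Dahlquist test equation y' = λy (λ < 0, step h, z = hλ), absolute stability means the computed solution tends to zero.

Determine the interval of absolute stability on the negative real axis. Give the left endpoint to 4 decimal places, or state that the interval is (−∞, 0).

With y'=λy (z=hλ):
  y_{n+1} = y_n + z·[2/3·y_n + 1/3·y_{n+1}] ⇒ (1 − 1/3z)y_{n+1} = (1 + 2/3z)y_n
  ⇒ R(z) = (1 + 2/3z)/(1 − 1/3z).

Find x<0 with |R(x)|<1.
x=-0.98: |R|=0.2613
R=−1: 1+2/3x = −1+1/3x ⇒ -1/3x=2 ⇒ x=2/(-1/3)=-6.0000
Confirm numerically:
  x=-3.921: |R|=0.69961 <1
  x=-3.708: |R|=0.65832 <1
  x=-2.856: |R|=0.46311 <1
  x=-6.262: |R|=1.02829 >1
  x=-6.128: |R|=1.01402 >1
  x=-6.093: |R|=1.01023 >1
Stable set (-6.0000, 0).

z∈(-6.0000,0).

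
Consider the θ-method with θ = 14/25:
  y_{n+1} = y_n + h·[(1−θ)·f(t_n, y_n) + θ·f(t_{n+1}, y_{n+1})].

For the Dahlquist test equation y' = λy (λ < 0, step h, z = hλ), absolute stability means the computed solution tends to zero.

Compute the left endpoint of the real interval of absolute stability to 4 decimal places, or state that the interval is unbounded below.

unbounded; (−∞, 0).

Test eqn y'=λy, z=hλ:
  y_{n+1} = y_n + z·[11/25·y_n + 14/25·y_{n+1}] ⇒ (1 − 14/25z)y_{n+1} = (1 + 11/25z)y_n
  Hence R(z) = (1 + 11/25z)/(1 − 14/25z).

Need |R(x)|<1, x<0.
x=-0.4: |R|=0.6732
x=-2: |R|=0.0566
x=-10: |R|=0.5152
x=-100: |R|=0.7544
θ=14/25≥1/2 ⇒ |1+11/25x|<|1−14/25x| ∀x<0 ⇒ interval (−∞,0).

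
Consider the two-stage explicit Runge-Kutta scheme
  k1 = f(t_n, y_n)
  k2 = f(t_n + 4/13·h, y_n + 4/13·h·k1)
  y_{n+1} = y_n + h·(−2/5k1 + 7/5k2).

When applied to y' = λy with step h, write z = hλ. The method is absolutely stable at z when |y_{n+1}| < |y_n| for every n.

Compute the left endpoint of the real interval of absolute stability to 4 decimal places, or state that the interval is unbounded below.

On y'=λy, z=hλ:
  k1=λy_n ⇒ h·k1=z·y_n;  k2=λ(1+4/13z)y_n ⇒ h·k2=z(1+4/13z)y_n
  y_{n+1}/y_n = 1 − 2/5z + 7/5z(1+4/13z) = 1 + z + 28/65z²
  ⇒ R(z) = 1 + z + 28/65z².

Solve |R(x)|<1 on ℝ⁻.
x=-1.39: |R|=0.4423
R=1: x+28/65x²=0 ⇒ x=−65/28=-2.3214; min R=1−1/(4·28/65)=0.4196>−1
Confirm numerically:
  x=-2.043: |R|=0.75497 <1
  x=-1.543: |R|=0.48260 <1
  x=-1.199: |R|=0.42027 <1
  x=-2.585: |R|=1.29350 >1
  x=-2.563: |R|=1.26671 >1
  x=-2.495: |R|=1.18655 >1
Interval (-2.3214, 0).

z* = -2.3214.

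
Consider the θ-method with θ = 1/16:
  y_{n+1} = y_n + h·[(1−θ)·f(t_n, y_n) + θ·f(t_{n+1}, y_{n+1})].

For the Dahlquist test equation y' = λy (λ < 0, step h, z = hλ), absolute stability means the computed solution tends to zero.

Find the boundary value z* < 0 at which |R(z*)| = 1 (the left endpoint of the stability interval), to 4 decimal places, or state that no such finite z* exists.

With y'=λy (z=hλ):
  y_{n+1} = y_n + z·[15/16·y_n + 1/16·y_{n+1}] ⇒ (1 − 1/16z)y_{n+1} = (1 + 15/16z)y_n
  ⇒ R(z) = (1 + 15/16z)/(1 − 1/16z).

Boundary: |R(x)|=1, x<0.
x=-1.34: |R|=0.2364
R=−1: 1+15/16x = −1+1/16x ⇒ -7/8x=2 ⇒ x=2/(-7/8)=-2.2857
Confirm numerically:
  x=-1.795: |R|=0.61394 <1
  x=-1.387: |R|=0.27636 <1
  x=-1.040: |R|=0.02347 <1
  x=-2.647: |R|=1.27125 >1
  x=-2.628: |R|=1.25725 >1
So |R|<1 on (-2.2857, 0).

z* = -2.2857.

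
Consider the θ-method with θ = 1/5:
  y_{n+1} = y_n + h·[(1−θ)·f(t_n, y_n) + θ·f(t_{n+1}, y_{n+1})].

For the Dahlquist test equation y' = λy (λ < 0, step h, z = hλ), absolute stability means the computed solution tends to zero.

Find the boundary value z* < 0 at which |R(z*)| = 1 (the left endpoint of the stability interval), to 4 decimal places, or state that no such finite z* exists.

Test eqn y'=λy, z=hλ:
  y_{n+1} = y_n + z·[4/5·y_n + 1/5·y_{n+1}] ⇒ (1 − 1/5z)y_{n+1} = (1 + 4/5z)y_n
  ⇒ R(z) = (1 + 4/5z)/(1 − 1/5z).

Find x<0 with |R(x)|<1.
x=-1.63: |R|=0.2293
R=−1: 1+4/5x = −1+1/5x ⇒ -3/5x=2 ⇒ x=2/(-3/5)=-3.3333
Confirm numerically:
  x=-3.029: |R|=0.88629 <1
  x=-2.843: |R|=0.81244 <1
  x=-1.786: |R|=0.31594 <1
  x=-1.406: |R|=0.09741 <1
  x=-3.898: |R|=1.19038 >1
  x=-3.845: |R|=1.17354 >1
  x=-3.727: |R|=1.13533 >1
Stable set (-3.3333, 0).

left endpoint -3.3333.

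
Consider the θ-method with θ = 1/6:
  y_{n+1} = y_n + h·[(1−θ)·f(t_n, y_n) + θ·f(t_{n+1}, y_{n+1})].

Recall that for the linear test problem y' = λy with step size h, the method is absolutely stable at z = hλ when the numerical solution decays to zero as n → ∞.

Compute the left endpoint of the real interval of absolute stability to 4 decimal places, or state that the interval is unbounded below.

Set f=λy, z=hλ:
  y_{n+1} = y_n + z·[5/6·y_n + 1/6·y_{n+1}] ⇒ (1 − 1/6z)y_{n+1} = (1 + 5/6z)y_n
  R(z) = (1 + 5/6z)/(1 − 1/6z).

Solve |R(x)|<1 on ℝ⁻.
x=-1.44: |R|=0.1613
R=−1: 1+5/6x = −1+1/6x ⇒ -2/3x=2 ⇒ x=2/(-2/3)=-3.0000
Confirm numerically:
  x=-2.931: |R|=0.96910 <1
  x=-2.685: |R|=0.85492 <1
  x=-2.056: |R|=0.53128 <1
  x=-1.588: |R|=0.25567 <1
  x=-3.468: |R|=1.19772 >1
  x=-3.333: |R|=1.14272 >1
  x=-3.288: |R|=1.12403 >1
Interval (-3.0000, 0).

left endpoint -3.0000.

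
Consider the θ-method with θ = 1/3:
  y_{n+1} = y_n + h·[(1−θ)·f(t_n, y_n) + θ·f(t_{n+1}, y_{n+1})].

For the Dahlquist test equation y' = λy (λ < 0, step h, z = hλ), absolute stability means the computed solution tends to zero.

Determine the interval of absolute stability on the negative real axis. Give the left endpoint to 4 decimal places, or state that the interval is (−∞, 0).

Set f=λy, z=hλ:
  y_{n+1} = y_n + z·[2/3·y_n + 1/3·y_{n+1}] ⇒ (1 − 1/3z)y_{n+1} = (1 + 2/3z)y_n
  Hence R(z) = (1 + 2/3z)/(1 − 1/3z).

Solve |R(x)|<1 on ℝ⁻.
x=-1.42: |R|=0.0362
R=−1: 1+2/3x = −1+1/3x ⇒ -1/3x=2 ⇒ x=2/(-1/3)=-6.0000
Confirm numerically:
  x=-5.479: |R|=0.93855 <1
  x=-4.033: |R|=0.72032 <1
  x=-2.565: |R|=0.38275 <1
  x=-6.557: |R|=1.05828 >1
  x=-6.143: |R|=1.01564 >1
Interval (-6.0000, 0).

(-6.0000, 0).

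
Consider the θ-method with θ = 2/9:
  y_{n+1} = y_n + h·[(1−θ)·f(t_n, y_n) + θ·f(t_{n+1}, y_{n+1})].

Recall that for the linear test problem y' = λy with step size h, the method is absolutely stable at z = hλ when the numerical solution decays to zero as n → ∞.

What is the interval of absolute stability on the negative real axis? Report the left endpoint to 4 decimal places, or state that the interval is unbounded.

On y'=λy, z=hλ:
  y_{n+1} = y_n + z·[7/9·y_n + 2/9·y_{n+1}] ⇒ (1 − 2/9z)y_{n+1} = (1 + 7/9z)y_n
  ⇒ R(z) = (1 + 7/9z)/(1 − 2/9z).

Find x<0 with |R(x)|<1.
x=-1.79: |R|=0.2806
R=−1: 1+7/9x = −1+2/9x ⇒ -5/9x=2 ⇒ x=2/(-5/9)=-3.6000
Confirm numerically:
  x=-3.539: |R|=0.98103 <1
  x=-2.724: |R|=0.69684 <1
  x=-1.846: |R|=0.30901 <1
  x=-4.095: |R|=1.14398 >1
  x=-4.073: |R|=1.13793 >1
  x=-3.967: |R|=1.10836 >1
Stable set (-3.6000, 0).

(-3.6000, 0).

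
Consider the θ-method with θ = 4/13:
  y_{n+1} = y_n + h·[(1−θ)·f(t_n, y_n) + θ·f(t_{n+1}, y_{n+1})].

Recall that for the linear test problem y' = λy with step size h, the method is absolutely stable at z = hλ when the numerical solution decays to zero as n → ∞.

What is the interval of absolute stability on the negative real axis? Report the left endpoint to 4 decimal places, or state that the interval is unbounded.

z∈(-5.2000,0).

With y'=λy (z=hλ):
  y_{n+1} = y_n + z·[9/13·y_n + 4/13·y_{n+1}] ⇒ (1 − 4/13z)y_{n+1} = (1 + 9/13z)y_n
  Hence R(z) = (1 + 9/13z)/(1 − 4/13z).

Need |R(x)|<1, x<0.
x=-1.72: |R|=0.1247
R=−1: 1+9/13x = −1+4/13x ⇒ -5/13x=2 ⇒ x=2/(-5/13)=-5.2000
Confirm numerically:
  x=-4.625: |R|=0.90873 <1
  x=-4.505: |R|=0.88798 <1
  x=-3.965: |R|=0.78604 <1
  x=-5.782: |R|=1.08055 >1
  x=-5.639: |R|=1.06173 >1
  x=-5.422: |R|=1.03200 >1
Stable set (-5.2000, 0).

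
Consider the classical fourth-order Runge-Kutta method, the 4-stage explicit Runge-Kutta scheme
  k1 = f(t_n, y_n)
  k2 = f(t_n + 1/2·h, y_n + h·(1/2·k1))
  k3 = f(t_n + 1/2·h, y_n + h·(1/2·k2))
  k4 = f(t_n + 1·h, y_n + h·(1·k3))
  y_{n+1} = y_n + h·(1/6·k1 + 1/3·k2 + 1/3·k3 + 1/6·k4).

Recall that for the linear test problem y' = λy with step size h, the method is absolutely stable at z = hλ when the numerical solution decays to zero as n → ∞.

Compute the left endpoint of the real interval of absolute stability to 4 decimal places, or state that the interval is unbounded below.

With y'=λy (z=hλ):
  order 4, 4-stage ⇒ R(z)=1+z+z^2/2+z^3/6+z^4/24
  (e.g. R(-0.69)=0.50274, |R|=0.50274)

Need |R(x)|<1, x<0.
x=-0.69: |R|=0.5027
|R(-2.87)|=1.1354 |R(-1.83)|=0.2903 |R(-1.22)|=0.3139
Bisect:
  x_lo=-3.3100 |R|=2.1253  x_hi=-0.0550 |R|=0.9465
  mid=-1.68245 |R|=0.27299 →hi
  mid=-2.49620 |R|=0.64473 →hi
  mid=-2.90308 |R|=1.19260 →lo
  mid=-2.69964 |R|=0.87836 →hi
  mid=-2.80136 |R|=1.02449 →lo
  mid=-2.75050 |R|=0.94880 →hi
  mid=-2.77593 |R|=0.98597 →hi
  mid=-2.78865 |R|=1.00506 →lo
  ...
  [-2.78547,-2.78527] ⇒ x*=-2.7853
Stable set (-2.7853, 0).

z* = -2.7853.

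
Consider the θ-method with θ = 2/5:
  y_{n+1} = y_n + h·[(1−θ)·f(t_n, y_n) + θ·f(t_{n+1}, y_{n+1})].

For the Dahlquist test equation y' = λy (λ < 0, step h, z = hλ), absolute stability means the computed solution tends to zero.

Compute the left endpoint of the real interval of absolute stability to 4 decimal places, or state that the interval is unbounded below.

left endpoint -10.0000.

On y'=λy, z=hλ:
  y_{n+1} = y_n + z·[3/5·y_n + 2/5·y_{n+1}] ⇒ (1 − 2/5z)y_{n+1} = (1 + 3/5z)y_n
  Hence R(z) = (1 + 3/5z)/(1 − 2/5z).

Need |R(x)|<1, x<0.
x=-1.02: |R|=0.2756
R=−1: 1+3/5x = −1+2/5x ⇒ -1/5x=2 ⇒ x=2/(-1/5)=-10.0000
Confirm numerically:
  x=-9.892: |R|=0.99564 <1
  x=-6.363: |R|=0.79482 <1
  x=-4.339: |R|=0.58612 <1
  x=-4.150: |R|=0.56015 <1
  x=-10.430: |R|=1.01663 >1
  x=-10.046: |R|=1.00183 >1
So |R|<1 on (-10.0000, 0).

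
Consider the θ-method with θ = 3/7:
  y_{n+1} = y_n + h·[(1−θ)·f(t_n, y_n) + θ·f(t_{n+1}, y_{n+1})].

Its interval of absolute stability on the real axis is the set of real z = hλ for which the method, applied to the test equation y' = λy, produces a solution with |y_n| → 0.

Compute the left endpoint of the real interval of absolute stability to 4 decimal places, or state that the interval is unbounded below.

Set f=λy, z=hλ:
  y_{n+1} = y_n + z·[4/7·y_n + 3/7·y_{n+1}] ⇒ (1 − 3/7z)y_{n+1} = (1 + 4/7z)y_n
  so R(z) = (1 + 4/7z)/(1 − 3/7z).

Boundary: |R(x)|=1, x<0.
x=-1.59: |R|=0.0544
R=−1: 1+4/7x = −1+3/7x ⇒ -1/7x=2 ⇒ x=2/(-1/7)=-14.0000
Confirm numerically:
  x=-9.611: |R|=0.87752 <1
  x=-6.767: |R|=0.73506 <1
  x=-6.615: |R|=0.72490 <1
  x=-14.376: |R|=1.00750 >1
  x=-14.358: |R|=1.00715 >1
  x=-14.354: |R|=1.00707 >1
So |R|<1 on (-14.0000, 0).

left endpoint -14.0000.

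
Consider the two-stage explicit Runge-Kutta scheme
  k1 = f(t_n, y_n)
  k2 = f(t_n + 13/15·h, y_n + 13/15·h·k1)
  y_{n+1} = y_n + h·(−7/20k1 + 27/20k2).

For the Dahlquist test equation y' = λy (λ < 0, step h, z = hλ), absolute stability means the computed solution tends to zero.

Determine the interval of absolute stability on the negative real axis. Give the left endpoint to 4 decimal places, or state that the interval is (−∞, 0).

(-0.8547, 0).

Test eqn y'=λy, z=hλ:
  k1=λy_n ⇒ h·k1=z·y_n;  k2=λ(1+13/15z)y_n ⇒ h·k2=z(1+13/15z)y_n
  y_{n+1}/y_n = 1 − 7/20z + 27/20z(1+13/15z) = 1 + z + 117/100z²
  so R(z) = 1 + z + 117/100z².

Boundary: |R(x)|=1, x<0.
x=-1.18: |R|=1.4491
R=1: x+117/100x²=0 ⇒ x=−100/117=-0.8547; min R=1−1/(4·117/100)=0.7863>−1
Confirm numerically:
  x=-0.796: |R|=0.94533 <1
  x=-0.537: |R|=0.80039 <1
  x=-0.496: |R|=0.79184 <1
  x=-1.165: |R|=1.42295 >1
  x=-1.007: |R|=1.17944 >1
  x=-0.909: |R|=1.05775 >1
Stable set (-0.8547, 0).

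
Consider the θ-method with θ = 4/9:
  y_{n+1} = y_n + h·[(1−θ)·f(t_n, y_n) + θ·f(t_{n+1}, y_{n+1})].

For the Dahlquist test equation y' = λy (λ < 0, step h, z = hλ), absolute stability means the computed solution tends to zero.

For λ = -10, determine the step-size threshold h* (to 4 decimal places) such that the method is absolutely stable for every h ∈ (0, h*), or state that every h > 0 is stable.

On y'=λy, z=hλ:
  y_{n+1} = y_n + z·[5/9·y_n + 4/9·y_{n+1}] ⇒ (1 − 4/9z)y_{n+1} = (1 + 5/9z)y_n
  Hence R(z) = (1 + 5/9z)/(1 − 4/9z).

Boundary: |R(x)|=1, x<0.
x=-1.4: |R|=0.1370
R=−1: 1+5/9x = −1+4/9x ⇒ -1/9x=2 ⇒ x=2/(-1/9)=-18.0000
Confirm numerically:
  x=-17.092: |R|=0.98826 <1
  x=-13.369: |R|=0.92588 <1
  x=-12.475: |R|=0.90620 <1
  x=-7.739: |R|=0.74319 <1
  x=-18.264: |R|=1.00322 >1
  x=-18.213: |R|=1.00260 >1
  x=-18.073: |R|=1.00090 >1
Stable set (-18.0000, 0).

(-18.0000,0); λ=-10 ⇒ h* = (18)/10 = 1.8000.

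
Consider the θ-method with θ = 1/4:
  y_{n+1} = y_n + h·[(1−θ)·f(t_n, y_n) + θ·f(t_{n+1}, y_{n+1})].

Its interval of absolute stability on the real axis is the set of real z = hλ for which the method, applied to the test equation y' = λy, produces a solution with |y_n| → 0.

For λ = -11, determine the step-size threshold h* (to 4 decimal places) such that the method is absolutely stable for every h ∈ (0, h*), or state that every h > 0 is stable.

(-4.0000,0); λ=-11 ⇒ h* = (4)/11 = 0.3636.

Set f=λy, z=hλ:
  y_{n+1} = y_n + z·[3/4·y_n + 1/4·y_{n+1}] ⇒ (1 − 1/4z)y_{n+1} = (1 + 3/4z)y_n
  R(z) = (1 + 3/4z)/(1 − 1/4z).

Need |R(x)|<1, x<0.
x=-0.55: |R|=0.5165
R=−1: 1+3/4x = −1+1/4x ⇒ -1/2x=2 ⇒ x=2/(-1/2)=-4.0000
Confirm numerically:
  x=-3.806: |R|=0.95029 <1
  x=-2.427: |R|=0.51050 <1
  x=-2.259: |R|=0.44368 <1
  x=-1.899: |R|=0.28768 <1
  x=-4.546: |R|=1.12778 >1
  x=-4.334: |R|=1.08015 >1
  x=-4.182: |R|=1.04449 >1
Stable set (-4.0000, 0).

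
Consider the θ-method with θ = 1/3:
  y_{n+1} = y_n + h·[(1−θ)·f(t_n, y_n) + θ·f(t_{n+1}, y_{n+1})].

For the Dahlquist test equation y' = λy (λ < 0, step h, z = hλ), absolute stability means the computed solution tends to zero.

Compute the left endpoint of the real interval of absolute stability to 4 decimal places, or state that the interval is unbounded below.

left endpoint -6.0000.

Set f=λy, z=hλ:
  y_{n+1} = y_n + z·[2/3·y_n + 1/3·y_{n+1}] ⇒ (1 − 1/3z)y_{n+1} = (1 + 2/3z)y_n
  R(z) = (1 + 2/3z)/(1 − 1/3z).

Need |R(x)|<1, x<0.
x=-0.75: |R|=0.4000
R=−1: 1+2/3x = −1+1/3x ⇒ -1/3x=2 ⇒ x=2/(-1/3)=-6.0000
Confirm numerically:
  x=-5.188: |R|=0.90083 <1
  x=-4.085: |R|=0.72971 <1
  x=-3.100: |R|=0.52459 <1
  x=-3.075: |R|=0.51852 <1
  x=-6.167: |R|=1.01822 >1
  x=-6.110: |R|=1.01207 >1
  x=-6.052: |R|=1.00574 >1
So |R|<1 on (-6.0000, 0).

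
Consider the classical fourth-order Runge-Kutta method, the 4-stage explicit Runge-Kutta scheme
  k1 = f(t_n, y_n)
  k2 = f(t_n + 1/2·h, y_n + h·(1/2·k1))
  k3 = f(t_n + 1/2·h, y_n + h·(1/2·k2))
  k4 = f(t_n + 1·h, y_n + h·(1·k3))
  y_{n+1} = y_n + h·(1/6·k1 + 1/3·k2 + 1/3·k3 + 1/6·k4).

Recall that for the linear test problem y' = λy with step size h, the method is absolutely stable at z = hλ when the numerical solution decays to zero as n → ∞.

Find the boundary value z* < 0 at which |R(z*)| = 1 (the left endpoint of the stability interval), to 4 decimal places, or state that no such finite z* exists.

left endpoint -2.7853.

Test eqn y'=λy, z=hλ:
  order 4, 4-stage ⇒ R(z)=1+z+z^2/2+z^3/6+z^4/24
  (e.g. R(-1.72)=0.27580, |R|=0.27580)

Boundary: |R(x)|=1, x<0.
x=-1.72: |R|=0.2758
|R(-2.37)|=0.5343 |R(-2.2)|=0.4214 |R(-1.12)|=0.3386
Bisect:
  x_lo=-3.6110 |R|=3.1455  x_hi=-0.0835 |R|=0.9198
  mid=-1.84728 |R|=0.29352 →hi
  mid=-2.72914 |R|=0.91859 →hi
  mid=-3.17008 |R|=1.75298 →lo
  mid=-2.94961 |R|=1.27735 →lo
  mid=-2.83938 |R|=1.08465 →lo
  mid=-2.78426 |R|=0.99844 →hi
  mid=-2.81182 |R|=1.04073 →lo
  mid=-2.79804 |R|=1.01939 →lo
  mid=-2.79115 |R|=1.00887 →lo
  mid=-2.78771 |R|=1.00364 →lo
  ...
  [-2.78534,-2.78512] ⇒ x*=-2.7853
So |R|<1 on (-2.7853, 0).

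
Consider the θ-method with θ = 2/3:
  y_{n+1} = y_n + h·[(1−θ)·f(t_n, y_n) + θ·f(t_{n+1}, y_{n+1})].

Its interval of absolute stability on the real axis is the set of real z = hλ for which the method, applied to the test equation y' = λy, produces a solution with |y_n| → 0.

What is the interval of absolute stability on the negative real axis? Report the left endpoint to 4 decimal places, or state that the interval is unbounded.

(−∞, 0) — no finite endpoint.

Set f=λy, z=hλ:
  y_{n+1} = y_n + z·[1/3·y_n + 2/3·y_{n+1}] ⇒ (1 − 2/3z)y_{n+1} = (1 + 1/3z)y_n
  Hence R(z) = (1 + 1/3z)/(1 − 2/3z).

Solve |R(x)|<1 on ℝ⁻.
x=-1.14: |R|=0.3523
x=-2: |R|=0.1429
x=-10: |R|=0.3043
x=-100: |R|=0.4778
θ=2/3≥1/2 ⇒ |1+1/3x|<|1−2/3x| ∀x<0 ⇒ unbounded interval.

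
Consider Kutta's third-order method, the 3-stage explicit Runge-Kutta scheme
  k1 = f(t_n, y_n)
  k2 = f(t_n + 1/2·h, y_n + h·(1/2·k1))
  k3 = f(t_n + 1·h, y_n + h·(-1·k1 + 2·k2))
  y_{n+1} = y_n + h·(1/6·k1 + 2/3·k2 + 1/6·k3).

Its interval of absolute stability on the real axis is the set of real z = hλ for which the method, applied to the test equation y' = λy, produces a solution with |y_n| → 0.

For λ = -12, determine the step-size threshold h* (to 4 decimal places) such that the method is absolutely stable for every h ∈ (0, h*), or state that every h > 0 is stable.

With y'=λy (z=hλ):
  order 3, 3-stage ⇒ R(z)=1+z+z^2/2+z^3/6
  (e.g. R(-0.66)=0.50988, |R|=0.50988)

Solve |R(x)|<1 on ℝ⁻.
x=-0.66: |R|=0.5099
|R(-1.26)|=0.2004 |R(-1.01)|=0.3283 |R(-0.82)|=0.4243
Bisect:
  x_lo=-2.8259 |R|=1.5942  x_hi=-0.3047 |R|=0.7370
  mid=-1.56533 |R|=0.02056 →hi
  mid=-2.19562 |R|=0.54933 →hi
  mid=-2.51076 |R|=0.99674 →hi
  mid=-2.66834 |R|=1.27476 →lo
  mid=-2.58955 |R|=1.13082 →lo
  mid=-2.55016 |R|=1.06258 →lo
  mid=-2.53046 |R|=1.02936 →lo
  ...
  [-2.51276,-2.51261] ⇒ x*=-2.5127
Stable set (-2.5127, 0).

(-2.5127,0); λ=-12 ⇒ h* = 0.2094.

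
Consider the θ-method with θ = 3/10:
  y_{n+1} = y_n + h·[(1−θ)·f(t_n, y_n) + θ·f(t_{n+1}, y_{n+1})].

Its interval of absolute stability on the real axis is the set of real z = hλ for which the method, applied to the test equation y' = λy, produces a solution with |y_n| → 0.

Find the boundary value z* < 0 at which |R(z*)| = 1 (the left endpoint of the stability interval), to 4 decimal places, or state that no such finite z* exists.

Set f=λy, z=hλ:
  y_{n+1} = y_n + z·[7/10·y_n + 3/10·y_{n+1}] ⇒ (1 − 3/10z)y_{n+1} = (1 + 7/10z)y_n
  Hence R(z) = (1 + 7/10z)/(1 − 3/10z).

Find x<0 with |R(x)|<1.
x=-0.42: |R|=0.6270
R=−1: 1+7/10x = −1+3/10x ⇒ -2/5x=2 ⇒ x=2/(-2/5)=-5.0000
Confirm numerically:
  x=-4.559: |R|=0.92550 <1
  x=-4.284: |R|=0.87467 <1
  x=-2.920: |R|=0.55650 <1
  x=-5.544: |R|=1.08171 >1
  x=-5.348: |R|=1.05345 >1
Interval (-5.0000, 0).

z* = -5.0000.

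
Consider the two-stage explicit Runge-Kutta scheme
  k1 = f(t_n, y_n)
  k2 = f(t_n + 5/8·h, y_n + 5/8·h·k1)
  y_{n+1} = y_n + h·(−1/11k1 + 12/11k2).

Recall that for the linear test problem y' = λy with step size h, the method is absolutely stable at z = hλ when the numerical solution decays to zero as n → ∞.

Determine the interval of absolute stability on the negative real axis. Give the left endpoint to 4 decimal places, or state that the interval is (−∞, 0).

On y'=λy, z=hλ:
  k1=λy_n ⇒ h·k1=z·y_n;  k2=λ(1+5/8z)y_n ⇒ h·k2=z(1+5/8z)y_n
  y_{n+1}/y_n = 1 − 1/11z + 12/11z(1+5/8z) = 1 + z + 15/22z²
  ⇒ R(z) = 1 + z + 15/22z².

Boundary: |R(x)|=1, x<0.
x=-1.22: |R|=0.7948
R=1: x+15/22x²=0 ⇒ x=−22/15=-1.4667; min R=1−1/(4·15/22)=0.6333>−1
Confirm numerically:
  x=-1.291: |R|=0.84537 <1
  x=-1.140: |R|=0.74609 <1
  x=-0.798: |R|=0.63618 <1
  x=-0.641: |R|=0.63915 <1
  x=-2.026: |R|=1.77264 >1
  x=-1.764: |R|=1.35761 >1
  x=-1.546: |R|=1.08362 >1
So |R|<1 on (-1.4667, 0).

z∈(-1.4667,0).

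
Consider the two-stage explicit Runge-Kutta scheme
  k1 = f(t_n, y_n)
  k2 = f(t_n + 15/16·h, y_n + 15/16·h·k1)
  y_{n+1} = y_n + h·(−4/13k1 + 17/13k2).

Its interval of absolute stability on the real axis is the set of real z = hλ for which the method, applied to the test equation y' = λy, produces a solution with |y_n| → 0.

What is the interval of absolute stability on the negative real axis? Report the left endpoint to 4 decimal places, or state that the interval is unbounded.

(-0.8157, 0).

With y'=λy (z=hλ):
  k1=λy_n ⇒ h·k1=z·y_n;  k2=λ(1+15/16z)y_n ⇒ h·k2=z(1+15/16z)y_n
  y_{n+1}/y_n = 1 − 4/13z + 17/13z(1+15/16z) = 1 + z + 255/208z²
  R(z) = 1 + z + 255/208z².

Find x<0 with |R(x)|<1.
x=-1.77: |R|=3.0708
R=1: x+255/208x²=0 ⇒ x=−208/255=-0.8157; min R=1−1/(4·255/208)=0.7961>−1
Confirm numerically:
  x=-0.668: |R|=0.87905 <1
  x=-0.655: |R|=0.87097 <1
  x=-0.538: |R|=0.81685 <1
  x=-0.446: |R|=0.79786 <1
  x=-1.355: |R|=1.89590 >1
  x=-1.338: |R|=1.85677 >1
  x=-1.137: |R|=1.44789 >1
Interval (-0.8157, 0).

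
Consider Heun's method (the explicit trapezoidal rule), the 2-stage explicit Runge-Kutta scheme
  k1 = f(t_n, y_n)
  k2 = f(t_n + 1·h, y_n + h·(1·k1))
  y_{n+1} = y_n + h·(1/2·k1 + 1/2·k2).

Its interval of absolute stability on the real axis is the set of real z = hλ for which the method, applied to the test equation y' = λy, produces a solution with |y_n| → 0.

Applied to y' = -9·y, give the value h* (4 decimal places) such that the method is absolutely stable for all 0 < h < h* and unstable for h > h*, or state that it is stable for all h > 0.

On y'=λy, z=hλ:
  order 2, 2-stage ⇒ R(z)=1+z+z^2/2
  (e.g. R(-0.56)=0.59680, |R|=0.59680)

Find x<0 with |R(x)|<1.
x=-0.56: |R|=0.5968
|R(-1.89)|=0.8960 |R(-1.37)|=0.5685 |R(-0.74)|=0.5338
Bisect:
  x_lo=-2.8152 |R|=2.1475  x_hi=-0.1197 |R|=0.8875
  mid=-1.46743 |R|=0.60925 →hi
  mid=-2.14132 |R|=1.15130 →lo
  mid=-1.80438 |R|=0.82351 →hi
  mid=-1.97285 |R|=0.97322 →hi
  mid=-2.05708 |R|=1.05871 →lo
  mid=-2.01496 |R|=1.01508 →lo
  mid=-1.99391 |R|=0.99392 →hi
  mid=-2.00444 |R|=1.00445 →lo
  ...
  [-2.00016,-1.99999] ⇒ x*=-2.0000
Interval (-2.0000, 0).

(-2.0000,0); λ=-9 ⇒ h* = 0.2222.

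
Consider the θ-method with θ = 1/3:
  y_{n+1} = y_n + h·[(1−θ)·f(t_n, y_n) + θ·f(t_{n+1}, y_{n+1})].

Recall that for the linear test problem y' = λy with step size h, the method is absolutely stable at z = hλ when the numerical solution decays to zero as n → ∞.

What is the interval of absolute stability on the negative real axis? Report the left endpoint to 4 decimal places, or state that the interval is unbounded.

z∈(-6.0000,0).

Set f=λy, z=hλ:
  y_{n+1} = y_n + z·[2/3·y_n + 1/3·y_{n+1}] ⇒ (1 − 1/3z)y_{n+1} = (1 + 2/3z)y_n
  so R(z) = (1 + 2/3z)/(1 − 1/3z).

Find x<0 with |R(x)|<1.
x=-1.65: |R|=0.0645
R=−1: 1+2/3x = −1+1/3x ⇒ -1/3x=2 ⇒ x=2/(-1/3)=-6.0000
Confirm numerically:
  x=-5.416: |R|=0.93061 <1
  x=-3.902: |R|=0.69603 <1
  x=-3.841: |R|=0.68440 <1
  x=-2.580: |R|=0.38710 <1
  x=-6.455: |R|=1.04812 >1
  x=-6.257: |R|=1.02776 >1
  x=-6.255: |R|=1.02755 >1
Interval (-6.0000, 0).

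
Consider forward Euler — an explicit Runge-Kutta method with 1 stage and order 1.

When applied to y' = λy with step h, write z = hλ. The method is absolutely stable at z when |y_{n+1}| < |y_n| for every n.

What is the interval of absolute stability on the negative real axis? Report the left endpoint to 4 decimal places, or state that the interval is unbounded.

z∈(-2.0000,0).

Set f=λy, z=hλ:
  order 1, 1-stage ⇒ R(z)=1+z
  (e.g. R(-1.71)=-0.71000, |R|=0.71000)

Boundary: |R(x)|=1, x<0.
x=-1.71: |R|=0.7100
|R(-2.3)|=1.3000 |R(-1.02)|=0.0200 |R(-1)|=0.0000
Bisect:
  x_lo=-2.6823 |R|=1.6823  x_hi=-0.2000 |R|=0.8000
  mid=-1.44114 |R|=0.44114 →hi
  mid=-2.06170 |R|=1.06170 →lo
  mid=-1.75142 |R|=0.75142 →hi
  mid=-1.90656 |R|=0.90656 →hi
  mid=-1.98413 |R|=0.98413 →hi
  mid=-2.02292 |R|=1.02292 →lo
  mid=-2.00353 |R|=1.00353 →lo
  mid=-1.99383 |R|=0.99383 →hi
  ...
  [-2.00004,-1.99989] ⇒ x*=-2.0000
Stable set (-2.0000, 0).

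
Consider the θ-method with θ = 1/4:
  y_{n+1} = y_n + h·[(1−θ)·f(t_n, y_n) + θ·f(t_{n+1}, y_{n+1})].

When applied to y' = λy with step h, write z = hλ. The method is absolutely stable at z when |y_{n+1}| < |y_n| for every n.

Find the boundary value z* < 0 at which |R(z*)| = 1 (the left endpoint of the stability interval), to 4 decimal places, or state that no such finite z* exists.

With y'=λy (z=hλ):
  y_{n+1} = y_n + z·[3/4·y_n + 1/4·y_{n+1}] ⇒ (1 − 1/4z)y_{n+1} = (1 + 3/4z)y_n
  R(z) = (1 + 3/4z)/(1 − 1/4z).

Find x<0 with |R(x)|<1.
x=-1.3: |R|=0.0189
R=−1: 1+3/4x = −1+1/4x ⇒ -1/2x=2 ⇒ x=2/(-1/2)=-4.0000
Confirm numerically:
  x=-2.964: |R|=0.70247 <1
  x=-2.384: |R|=0.49373 <1
  x=-1.835: |R|=0.25793 <1
  x=-4.321: |R|=1.07715 >1
  x=-4.286: |R|=1.06903 >1
Interval (-4.0000, 0).

z* = -4.0000.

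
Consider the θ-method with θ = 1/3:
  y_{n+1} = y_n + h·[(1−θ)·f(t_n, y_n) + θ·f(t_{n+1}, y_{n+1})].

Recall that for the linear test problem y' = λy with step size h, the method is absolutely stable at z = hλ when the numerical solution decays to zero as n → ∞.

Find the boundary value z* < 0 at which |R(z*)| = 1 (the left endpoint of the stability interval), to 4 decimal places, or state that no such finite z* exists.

left endpoint -6.0000.

With y'=λy (z=hλ):
  y_{n+1} = y_n + z·[2/3·y_n + 1/3·y_{n+1}] ⇒ (1 − 1/3z)y_{n+1} = (1 + 2/3z)y_n
  ⇒ R(z) = (1 + 2/3z)/(1 − 1/3z).

Boundary: |R(x)|=1, x<0.
x=-1.34: |R|=0.0737
R=−1: 1+2/3x = −1+1/3x ⇒ -1/3x=2 ⇒ x=2/(-1/3)=-6.0000
Confirm numerically:
  x=-5.617: |R|=0.95555 <1
  x=-4.181: |R|=0.74669 <1
  x=-3.711: |R|=0.65892 <1
  x=-2.480: |R|=0.35766 <1
  x=-6.053: |R|=1.00585 >1
  x=-6.021: |R|=1.00233 >1
So |R|<1 on (-6.0000, 0).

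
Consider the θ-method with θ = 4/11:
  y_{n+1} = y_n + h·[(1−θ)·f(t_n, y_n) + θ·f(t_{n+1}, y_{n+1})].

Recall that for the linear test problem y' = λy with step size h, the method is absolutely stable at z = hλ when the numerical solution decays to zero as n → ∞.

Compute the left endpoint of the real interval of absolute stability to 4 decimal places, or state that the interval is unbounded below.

z* = -7.3333.

On y'=λy, z=hλ:
  y_{n+1} = y_n + z·[7/11·y_n + 4/11·y_{n+1}] ⇒ (1 − 4/11z)y_{n+1} = (1 + 7/11z)y_n
  ⇒ R(z) = (1 + 7/11z)/(1 − 4/11z).

Need |R(x)|<1, x<0.
x=-0.6: |R|=0.5075
R=−1: 1+7/11x = −1+4/11x ⇒ -3/11x=2 ⇒ x=2/(-3/11)=-7.3333
Confirm numerically:
  x=-7.295: |R|=0.99714 <1
  x=-4.857: |R|=0.75585 <1
  x=-4.593: |R|=0.72011 <1
  x=-3.494: |R|=0.53884 <1
  x=-7.795: |R|=1.03284 >1
  x=-7.773: |R|=1.03134 >1
  x=-7.503: |R|=1.01241 >1
So |R|<1 on (-7.3333, 0).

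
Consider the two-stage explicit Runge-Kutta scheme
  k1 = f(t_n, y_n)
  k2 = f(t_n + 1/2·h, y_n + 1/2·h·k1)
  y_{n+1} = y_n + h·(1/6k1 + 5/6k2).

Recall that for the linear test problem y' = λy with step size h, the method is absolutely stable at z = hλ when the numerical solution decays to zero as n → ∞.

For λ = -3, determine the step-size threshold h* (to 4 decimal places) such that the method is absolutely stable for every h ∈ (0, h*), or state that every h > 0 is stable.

Set f=λy, z=hλ:
  k1=λy_n ⇒ h·k1=z·y_n;  k2=λ(1+1/2z)y_n ⇒ h·k2=z(1+1/2z)y_n
  y_{n+1}/y_n = 1 + 1/6z + 5/6z(1+1/2z) = 1 + z + 5/12z²
  ⇒ R(z) = 1 + z + 5/12z².

Find x<0 with |R(x)|<1.
x=-1.59: |R|=0.4634
R=1: x+5/12x²=0 ⇒ x=−12/5=-2.4000; min R=1−1/(4·5/12)=0.4000>−1
Confirm numerically:
  x=-2.345: |R|=0.94626 <1
  x=-2.232: |R|=0.84376 <1
  x=-1.377: |R|=0.41305 <1
  x=-2.794: |R|=1.45868 >1
  x=-2.592: |R|=1.20736 >1
  x=-2.461: |R|=1.06255 >1
So |R|<1 on (-2.4000, 0).

(-2.4000,0); λ=-3 ⇒ h* = (12/5)/3 = 0.8000.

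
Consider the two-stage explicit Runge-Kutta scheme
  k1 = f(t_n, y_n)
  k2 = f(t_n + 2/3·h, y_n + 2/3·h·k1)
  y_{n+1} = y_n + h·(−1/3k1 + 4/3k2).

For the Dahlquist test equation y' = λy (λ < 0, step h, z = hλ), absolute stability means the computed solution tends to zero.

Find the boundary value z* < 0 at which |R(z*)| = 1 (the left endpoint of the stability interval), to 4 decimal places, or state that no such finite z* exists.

z* = -1.1250.

With y'=λy (z=hλ):
  k1=λy_n ⇒ h·k1=z·y_n;  k2=λ(1+2/3z)y_n ⇒ h·k2=z(1+2/3z)y_n
  y_{n+1}/y_n = 1 − 1/3z + 4/3z(1+2/3z) = 1 + z + 8/9z²
  R(z) = 1 + z + 8/9z².

Solve |R(x)|<1 on ℝ⁻.
x=-1.18: |R|=1.0577
R=1: x+8/9x²=0 ⇒ x=−9/8=-1.1250; min R=1−1/(4·8/9)=0.7188>−1
Confirm numerically:
  x=-0.911: |R|=0.82671 <1
  x=-0.722: |R|=0.74136 <1
  x=-0.575: |R|=0.71889 <1
  x=-1.622: |R|=1.71656 >1
  x=-1.463: |R|=1.43955 >1
  x=-1.295: |R|=1.19569 >1
Stable set (-1.1250, 0).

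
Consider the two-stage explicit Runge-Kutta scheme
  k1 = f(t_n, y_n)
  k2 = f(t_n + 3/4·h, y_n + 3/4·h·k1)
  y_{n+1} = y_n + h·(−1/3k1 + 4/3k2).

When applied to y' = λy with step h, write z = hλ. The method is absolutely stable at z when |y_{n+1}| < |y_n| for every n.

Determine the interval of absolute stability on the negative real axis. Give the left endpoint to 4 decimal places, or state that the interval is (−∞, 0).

(-1.0000, 0).

With y'=λy (z=hλ):
  k1=λy_n ⇒ h·k1=z·y_n;  k2=λ(1+3/4z)y_n ⇒ h·k2=z(1+3/4z)y_n
  y_{n+1}/y_n = 1 − 1/3z + 4/3z(1+3/4z) = 1 + z + z²
  R(z) = 1 + z + z².

Solve |R(x)|<1 on ℝ⁻.
x=-1.44: |R|=1.6336
R=1: x+1x²=0 ⇒ x=−1=-1.0000; min R=1−1/(4·1)=0.7500>−1
Confirm numerically:
  x=-0.722: |R|=0.79928 <1
  x=-0.688: |R|=0.78534 <1
  x=-0.686: |R|=0.78460 <1
  x=-0.456: |R|=0.75194 <1
  x=-1.493: |R|=1.73605 >1
  x=-1.466: |R|=1.68316 >1
  x=-1.322: |R|=1.42568 >1
So |R|<1 on (-1.0000, 0).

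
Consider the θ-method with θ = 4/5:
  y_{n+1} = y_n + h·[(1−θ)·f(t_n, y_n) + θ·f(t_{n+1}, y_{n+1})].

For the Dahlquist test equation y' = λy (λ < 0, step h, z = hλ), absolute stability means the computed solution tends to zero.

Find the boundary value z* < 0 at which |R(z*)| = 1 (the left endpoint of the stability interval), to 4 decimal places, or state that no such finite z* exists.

interval (−∞, 0).

Test eqn y'=λy, z=hλ:
  y_{n+1} = y_n + z·[1/5·y_n + 4/5·y_{n+1}] ⇒ (1 − 4/5z)y_{n+1} = (1 + 1/5z)y_n
  Hence R(z) = (1 + 1/5z)/(1 − 4/5z).

Boundary: |R(x)|=1, x<0.
x=-0.89: |R|=0.4801
x=-2: |R|=0.2308
x=-10: |R|=0.1111
x=-100: |R|=0.2346
θ=4/5≥1/2 ⇒ |1+1/5x|<|1−4/5x| ∀x<0 ⇒ unbounded interval.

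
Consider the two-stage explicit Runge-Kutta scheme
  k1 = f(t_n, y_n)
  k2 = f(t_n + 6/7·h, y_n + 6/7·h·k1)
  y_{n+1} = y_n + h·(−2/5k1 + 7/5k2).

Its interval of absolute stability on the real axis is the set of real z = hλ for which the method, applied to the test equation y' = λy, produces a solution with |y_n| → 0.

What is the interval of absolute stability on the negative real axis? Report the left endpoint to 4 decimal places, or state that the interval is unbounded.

(-0.8333, 0).

Set f=λy, z=hλ:
  k1=λy_n ⇒ h·k1=z·y_n;  k2=λ(1+6/7z)y_n ⇒ h·k2=z(1+6/7z)y_n
  y_{n+1}/y_n = 1 − 2/5z + 7/5z(1+6/7z) = 1 + z + 6/5z²
  ⇒ R(z) = 1 + z + 6/5z².

Need |R(x)|<1, x<0.
x=-0.98: |R|=1.1725
R=1: x+6/5x²=0 ⇒ x=−5/6=-0.8333; min R=1−1/(4·6/5)=0.7917>−1
Confirm numerically:
  x=-0.804: |R|=0.97170 <1
  x=-0.777: |R|=0.94747 <1
  x=-0.660: |R|=0.86272 <1
  x=-1.344: |R|=1.82360 >1
  x=-1.123: |R|=1.39035 >1
So |R|<1 on (-0.8333, 0).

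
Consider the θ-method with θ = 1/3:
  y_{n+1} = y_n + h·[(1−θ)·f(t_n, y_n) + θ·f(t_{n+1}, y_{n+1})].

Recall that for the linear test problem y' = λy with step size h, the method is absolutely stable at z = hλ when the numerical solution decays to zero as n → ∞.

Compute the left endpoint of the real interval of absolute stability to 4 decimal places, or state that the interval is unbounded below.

With y'=λy (z=hλ):
  y_{n+1} = y_n + z·[2/3·y_n + 1/3·y_{n+1}] ⇒ (1 − 1/3z)y_{n+1} = (1 + 2/3z)y_n
  so R(z) = (1 + 2/3z)/(1 − 1/3z).

Need |R(x)|<1, x<0.
x=-0.5: |R|=0.5714
R=−1: 1+2/3x = −1+1/3x ⇒ -1/3x=2 ⇒ x=2/(-1/3)=-6.0000
Confirm numerically:
  x=-5.719: |R|=0.96777 <1
  x=-3.191: |R|=0.54628 <1
  x=-2.559: |R|=0.38100 <1
  x=-6.457: |R|=1.04832 >1
  x=-6.442: |R|=1.04681 >1
  x=-6.282: |R|=1.03038 >1
Interval (-6.0000, 0).

z* = -6.0000.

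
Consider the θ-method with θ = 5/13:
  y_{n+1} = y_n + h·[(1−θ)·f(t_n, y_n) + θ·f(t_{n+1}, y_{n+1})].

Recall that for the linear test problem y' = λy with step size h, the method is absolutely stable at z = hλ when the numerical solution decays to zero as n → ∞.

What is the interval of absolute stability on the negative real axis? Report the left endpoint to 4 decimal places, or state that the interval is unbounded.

(-8.6667, 0).

On y'=λy, z=hλ:
  y_{n+1} = y_n + z·[8/13·y_n + 5/13·y_{n+1}] ⇒ (1 − 5/13z)y_{n+1} = (1 + 8/13z)y_n
  ⇒ R(z) = (1 + 8/13z)/(1 − 5/13z).

Solve |R(x)|<1 on ℝ⁻.
x=-0.73: |R|=0.4300
R=−1: 1+8/13x = −1+5/13x ⇒ -3/13x=2 ⇒ x=2/(-3/13)=-8.6667
Confirm numerically:
  x=-8.346: |R|=0.98242 <1
  x=-8.144: |R|=0.97081 <1
  x=-7.092: |R|=0.90252 <1
  x=-3.775: |R|=0.53961 <1
  x=-9.237: |R|=1.02891 >1
  x=-9.144: |R|=1.02439 >1
  x=-8.774: |R|=1.00566 >1
Stable set (-8.6667, 0).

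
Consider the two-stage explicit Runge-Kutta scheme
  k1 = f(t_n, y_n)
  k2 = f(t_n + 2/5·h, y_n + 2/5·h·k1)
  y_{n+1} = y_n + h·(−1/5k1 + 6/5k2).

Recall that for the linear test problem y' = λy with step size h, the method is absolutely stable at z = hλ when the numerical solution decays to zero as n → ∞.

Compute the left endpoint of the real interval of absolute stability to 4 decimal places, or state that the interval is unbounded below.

Test eqn y'=λy, z=hλ:
  k1=λy_n ⇒ h·k1=z·y_n;  k2=λ(1+2/5z)y_n ⇒ h·k2=z(1+2/5z)y_n
  y_{n+1}/y_n = 1 − 1/5z + 6/5z(1+2/5z) = 1 + z + 12/25z²
  so R(z) = 1 + z + 12/25z².

Find x<0 with |R(x)|<1.
x=-0.78: |R|=0.5120
R=1: x+12/25x²=0 ⇒ x=−25/12=-2.0833; min R=1−1/(4·12/25)=0.4792>−1
Confirm numerically:
  x=-1.719: |R|=0.69938 <1
  x=-1.305: |R|=0.51245 <1
  x=-1.249: |R|=0.49980 <1
  x=-2.312: |R|=1.25377 >1
  x=-2.188: |R|=1.10993 >1
Interval (-2.0833, 0).

left endpoint -2.0833.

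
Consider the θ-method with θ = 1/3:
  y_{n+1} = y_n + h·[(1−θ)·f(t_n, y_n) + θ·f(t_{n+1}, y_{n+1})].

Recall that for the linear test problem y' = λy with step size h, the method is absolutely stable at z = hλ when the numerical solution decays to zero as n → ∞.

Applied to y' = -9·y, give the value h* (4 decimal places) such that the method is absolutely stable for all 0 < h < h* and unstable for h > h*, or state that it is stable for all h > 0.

With y'=λy (z=hλ):
  y_{n+1} = y_n + z·[2/3·y_n + 1/3·y_{n+1}] ⇒ (1 − 1/3z)y_{n+1} = (1 + 2/3z)y_n
  R(z) = (1 + 2/3z)/(1 − 1/3z).

Find x<0 with |R(x)|<1.
x=-0.54: |R|=0.5424
R=−1: 1+2/3x = −1+1/3x ⇒ -1/3x=2 ⇒ x=2/(-1/3)=-6.0000
Confirm numerically:
  x=-5.668: |R|=0.96170 <1
  x=-3.717: |R|=0.66012 <1
  x=-2.588: |R|=0.38941 <1
  x=-2.583: |R|=0.38796 <1
  x=-6.572: |R|=1.05976 >1
  x=-6.210: |R|=1.02280 >1
  x=-6.098: |R|=1.01077 >1
Stable set (-6.0000, 0).

(-6.0000,0); λ=-9 ⇒ h* = (6)/9 = 0.6667.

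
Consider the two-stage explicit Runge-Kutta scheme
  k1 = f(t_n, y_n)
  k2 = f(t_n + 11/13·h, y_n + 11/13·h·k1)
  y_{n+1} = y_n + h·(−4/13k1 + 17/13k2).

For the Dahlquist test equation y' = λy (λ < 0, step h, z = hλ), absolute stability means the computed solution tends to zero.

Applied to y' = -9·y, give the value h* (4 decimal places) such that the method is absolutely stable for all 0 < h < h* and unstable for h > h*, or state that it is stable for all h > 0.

On y'=λy, z=hλ:
  k1=λy_n ⇒ h·k1=z·y_n;  k2=λ(1+11/13z)y_n ⇒ h·k2=z(1+11/13z)y_n
  y_{n+1}/y_n = 1 − 4/13z + 17/13z(1+11/13z) = 1 + z + 187/169z²
  R(z) = 1 + z + 187/169z².

Boundary: |R(x)|=1, x<0.
x=-1.02: |R|=1.1312
R=1: x+187/169x²=0 ⇒ x=−169/187=-0.9037; min R=1−1/(4·187/169)=0.7741>−1
Confirm numerically:
  x=-0.706: |R|=0.84552 <1
  x=-0.584: |R|=0.79338 <1
  x=-0.509: |R|=0.77768 <1
  x=-0.384: |R|=0.77916 <1
  x=-1.288: |R|=1.54764 >1
  x=-1.106: |R|=1.24752 >1
Stable set (-0.9037, 0).

(-0.9037,0); λ=-9 ⇒ h* = (169/187)/9 = 0.1004.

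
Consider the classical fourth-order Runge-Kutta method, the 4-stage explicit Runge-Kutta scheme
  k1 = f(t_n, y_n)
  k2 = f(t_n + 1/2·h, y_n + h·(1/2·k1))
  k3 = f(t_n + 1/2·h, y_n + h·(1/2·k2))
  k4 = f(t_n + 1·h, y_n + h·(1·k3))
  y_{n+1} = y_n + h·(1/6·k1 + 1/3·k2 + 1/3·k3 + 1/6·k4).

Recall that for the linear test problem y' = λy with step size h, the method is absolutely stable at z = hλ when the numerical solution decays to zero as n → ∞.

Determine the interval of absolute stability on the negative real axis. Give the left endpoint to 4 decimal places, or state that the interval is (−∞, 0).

Set f=λy, z=hλ:
  order 4, 4-stage ⇒ R(z)=1+z+z^2/2+z^3/6+z^4/24
  (e.g. R(-0.56)=0.57163, |R|=0.57163)

Boundary: |R(x)|=1, x<0.
x=-0.56: |R|=0.5716
|R(-2.41)|=0.5667 |R(-2.03)|=0.3438 |R(-1.94)|=0.3151
Bisect:
  x_lo=-3.2303 |R|=1.9062  x_hi=-0.0669 |R|=0.9353
  mid=-1.64861 |R|=0.27134 →hi
  mid=-2.43948 |R|=0.59210 →hi
  mid=-2.83491 |R|=1.07742 →lo
  mid=-2.63719 |R|=0.79872 →hi
  mid=-2.73605 |R|=0.92826 →hi
  mid=-2.78548 |R|=1.00028 →lo
  mid=-2.76076 |R|=0.96364 →hi
  mid=-2.77312 |R|=0.98180 →hi
  ...
  [-2.78548,-2.78529] ⇒ x*=-2.7853
Stable set (-2.7853, 0).

z∈(-2.7853,0).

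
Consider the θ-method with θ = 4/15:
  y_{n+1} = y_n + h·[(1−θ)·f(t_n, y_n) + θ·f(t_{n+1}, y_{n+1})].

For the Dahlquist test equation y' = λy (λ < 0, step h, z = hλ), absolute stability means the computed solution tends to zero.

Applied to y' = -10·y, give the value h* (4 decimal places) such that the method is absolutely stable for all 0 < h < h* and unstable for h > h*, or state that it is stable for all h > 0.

(-4.2857,0); λ=-10 ⇒ h* = (30/7)/10 = 0.4286.

Set f=λy, z=hλ:
  y_{n+1} = y_n + z·[11/15·y_n + 4/15·y_{n+1}] ⇒ (1 − 4/15z)y_{n+1} = (1 + 11/15z)y_n
  R(z) = (1 + 11/15z)/(1 − 4/15z).

Boundary: |R(x)|=1, x<0.
x=-1.7: |R|=0.1697
R=−1: 1+11/15x = −1+4/15x ⇒ -7/15x=2 ⇒ x=2/(-7/15)=-4.2857
Confirm numerically:
  x=-3.794: |R|=0.88594 <1
  x=-3.751: |R|=0.87525 <1
  x=-3.404: |R|=0.78432 <1
  x=-2.926: |R|=0.64357 <1
  x=-4.806: |R|=1.10642 >1
  x=-4.330: |R|=1.00959 >1
Interval (-4.2857, 0).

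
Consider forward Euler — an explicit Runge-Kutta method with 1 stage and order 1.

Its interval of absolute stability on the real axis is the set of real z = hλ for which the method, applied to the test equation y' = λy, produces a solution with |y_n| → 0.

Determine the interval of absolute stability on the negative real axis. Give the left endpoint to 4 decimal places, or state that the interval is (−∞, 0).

z∈(-2.0000,0).

With y'=λy (z=hλ):
  order 1, 1-stage ⇒ R(z)=1+z
  (e.g. R(-1.47)=-0.47000, |R|=0.47000)

Find x<0 with |R(x)|<1.
x=-1.47: |R|=0.4700
|R(-2.27)|=1.2700 |R(-0.93)|=0.0700 |R(-0.52)|=0.4800
Bisect:
  x_lo=-2.5091 |R|=1.5091  x_hi=-0.2163 |R|=0.7837
  mid=-1.36270 |R|=0.36270 →hi
  mid=-1.93592 |R|=0.93592 →hi
  mid=-2.22253 |R|=1.22253 →lo
  mid=-2.07923 |R|=1.07923 →lo
  mid=-2.00758 |R|=1.00758 →lo
  mid=-1.97175 |R|=0.97175 →hi
  mid=-1.98966 |R|=0.98966 →hi
  ...
  [-2.00002,-1.99988] ⇒ x*=-2.0000
So |R|<1 on (-2.0000, 0).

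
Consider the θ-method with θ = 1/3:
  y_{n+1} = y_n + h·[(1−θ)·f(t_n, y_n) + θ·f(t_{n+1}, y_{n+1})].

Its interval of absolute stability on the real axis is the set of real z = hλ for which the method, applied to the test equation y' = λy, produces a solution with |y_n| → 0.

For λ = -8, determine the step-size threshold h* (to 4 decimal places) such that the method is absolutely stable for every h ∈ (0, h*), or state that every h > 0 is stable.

(-6.0000,0); λ=-8 ⇒ h* = (6)/8 = 0.7500.

On y'=λy, z=hλ:
  y_{n+1} = y_n + z·[2/3·y_n + 1/3·y_{n+1}] ⇒ (1 − 1/3z)y_{n+1} = (1 + 2/3z)y_n
  ⇒ R(z) = (1 + 2/3z)/(1 − 1/3z).

Find x<0 with |R(x)|<1.
x=-1.33: |R|=0.0785
R=−1: 1+2/3x = −1+1/3x ⇒ -1/3x=2 ⇒ x=2/(-1/3)=-6.0000
Confirm numerically:
  x=-5.433: |R|=0.93276 <1
  x=-4.493: |R|=0.79888 <1
  x=-2.532: |R|=0.37310 <1
  x=-6.517: |R|=1.05432 >1
  x=-6.348: |R|=1.03723 >1
  x=-6.198: |R|=1.02153 >1
Interval (-6.0000, 0).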